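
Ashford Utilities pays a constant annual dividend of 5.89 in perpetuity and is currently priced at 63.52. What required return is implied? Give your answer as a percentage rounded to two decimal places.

9.27%

P = C/r ⇒ r = C/P = 5.89/63.52 = 0.092727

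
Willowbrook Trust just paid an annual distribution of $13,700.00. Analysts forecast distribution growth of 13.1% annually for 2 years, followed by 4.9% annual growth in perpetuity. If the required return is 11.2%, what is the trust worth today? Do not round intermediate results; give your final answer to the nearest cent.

$264084.04

D_1 = 15494.70000
D_2 = 17524.50570
Terminal value at year 2: TV = D_2×(1+g_2)/(r−g_2) = 18383.20648/0.063 = 291796.92824
P_0 = D_1/(1+r)^1 + D_2/(1+r)^2 + TV/(1+r)^2
    = 13934.08273 + 14172.16508 + 235977.79638 = 264084.04419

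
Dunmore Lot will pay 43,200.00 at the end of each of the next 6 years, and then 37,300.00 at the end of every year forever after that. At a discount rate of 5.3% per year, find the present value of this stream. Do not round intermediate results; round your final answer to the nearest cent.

PV of 6-year annuity: 43,200.00 × [1 − (1+0.053)^−6] / 0.053 = 217181.81595
Perpetuity value at year 6: 37,300.00 / 0.053 = 703773.58491
PV of perpetuity: 703773.58491 / (1+0.053)^6 = 516253.17438
Total PV = 217181.81595 + 516253.17438 = 733434.99032

733434.99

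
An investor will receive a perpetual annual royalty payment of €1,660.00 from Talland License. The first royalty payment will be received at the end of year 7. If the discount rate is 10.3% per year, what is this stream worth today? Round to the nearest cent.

€8949.89

Value at end of year 6: C / r = €1,660.00 / 0.103 = €16,116.5049
Discount to today: PV = €16,116.5049 / (1 + 0.103)^6 = €16,116.5049 / 1.800749 = €8,949.89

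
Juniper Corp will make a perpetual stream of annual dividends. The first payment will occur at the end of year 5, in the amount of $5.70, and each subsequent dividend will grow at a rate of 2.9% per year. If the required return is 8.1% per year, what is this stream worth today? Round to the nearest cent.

Value at end of year 4: C₁ / (r − g) = $5.70 / (0.081 − 0.029) = $109.6154
Discount to today: PV = $109.6154 / (1 + 0.081)^4 = $109.6154 / 1.365535 = $80.27

$80.27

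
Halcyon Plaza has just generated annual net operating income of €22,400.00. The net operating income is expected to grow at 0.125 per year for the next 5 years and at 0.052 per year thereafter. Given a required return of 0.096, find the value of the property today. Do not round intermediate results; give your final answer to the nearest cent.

D_1 = 25200.00000
D_2 = 28350.00000
D_3 = 31893.75000
D_4 = 35880.46875
D_5 = 40365.52734
Terminal value at year 5: TV = D_5×(1+g_2)/(r−g_2) = 42464.53477/0.044 = 965103.06286
P_0 = D_1/(1+r)^1 + D_2/(1+r)^2 + D_3/(1+r)^3 + D_4/(1+r)^4 + D_5/(1+r)^5 + TV/(1+r)^5
    = 22992.70073 + 23601.08423 + 24225.56548 + 24866.57040 + 25524.53623 + 610268.45706 = 731478.91413

€731478.91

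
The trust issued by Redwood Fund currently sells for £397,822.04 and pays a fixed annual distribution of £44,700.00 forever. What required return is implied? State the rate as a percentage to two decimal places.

11.24%

P = C/r ⇒ r = C/P = £44,700.00/£397,822.04 = 0.112362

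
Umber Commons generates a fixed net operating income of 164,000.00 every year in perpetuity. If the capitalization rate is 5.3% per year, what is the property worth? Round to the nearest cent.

3094339.62

Level perpetuity: PV = C / r = 164,000.00 / 0.053 = 3,094,339.62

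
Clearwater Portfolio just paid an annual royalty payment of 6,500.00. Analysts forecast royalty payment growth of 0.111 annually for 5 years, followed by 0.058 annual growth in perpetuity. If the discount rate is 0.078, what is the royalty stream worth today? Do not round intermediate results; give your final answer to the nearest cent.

435411.86

D_1 = 7221.50000
D_2 = 8023.08650
D_3 = 8913.64910
D_4 = 9903.06415
D_5 = 11002.30427
Terminal value at year 5: TV = D_5×(1+g_2)/(r−g_2) = 11640.43792/0.02 = 582021.89602
P_0 = D_1/(1+r)^1 + D_2/(1+r)^2 + D_3/(1+r)^3 + D_4/(1+r)^4 + D_5/(1+r)^5 + TV/(1+r)^5
    = 6698.97959 + 6904.05040 + 7115.39888 + 7333.21721 + 7557.70345 + 399802.51257 = 435411.86210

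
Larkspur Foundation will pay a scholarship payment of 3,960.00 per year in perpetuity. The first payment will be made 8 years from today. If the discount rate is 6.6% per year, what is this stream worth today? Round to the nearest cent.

Value at end of year 7: C / r = 3,960.00 / 0.066 = 60,000.0000
Discount to today: PV = 60,000.0000 / (1 + 0.066)^7 = 60,000.0000 / 1.564229 = 38,357.55

38357.55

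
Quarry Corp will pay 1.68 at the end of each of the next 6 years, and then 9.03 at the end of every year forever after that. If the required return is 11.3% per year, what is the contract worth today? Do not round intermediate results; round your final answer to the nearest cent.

PV of 6-year annuity: 1.68 × [1 − (1+0.113)^−6] / 0.113 = 7.04630
Perpetuity value at year 6: 9.03 / 0.113 = 79.91150
PV of perpetuity: 79.91150 / (1+0.113)^6 = 42.03764
Total PV = 7.04630 + 42.03764 = 49.08394

49.08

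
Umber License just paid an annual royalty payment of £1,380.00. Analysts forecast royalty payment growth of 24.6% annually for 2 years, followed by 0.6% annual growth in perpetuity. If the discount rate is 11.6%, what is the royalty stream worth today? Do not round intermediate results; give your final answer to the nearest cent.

D_1 = 1719.48000
D_2 = 2142.47208
Terminal value at year 2: TV = D_2×(1+g_2)/(r−g_2) = 2155.32691/0.11 = 19593.88102
P_0 = D_1/(1+r)^1 + D_2/(1+r)^2 + TV/(1+r)^2
    = 1540.75269 + 1720.23105 + 15732.29486 = 18993.27859

£18993.28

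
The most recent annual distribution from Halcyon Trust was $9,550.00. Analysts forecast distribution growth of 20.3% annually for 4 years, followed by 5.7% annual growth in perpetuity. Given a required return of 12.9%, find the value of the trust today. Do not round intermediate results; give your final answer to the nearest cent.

$225614.40

D_1 = 11488.65000
D_2 = 13820.84595
D_3 = 16626.47768
D_4 = 20001.65265
Terminal value at year 4: TV = D_4×(1+g_2)/(r−g_2) = 21141.74685/0.072 = 293635.37288
P_0 = D_1/(1+r)^1 + D_2/(1+r)^2 + D_3/(1+r)^3 + D_4/(1+r)^4 + TV/(1+r)^4
    = 10175.95217 + 10842.93221 + 11553.62927 + 12310.90878 + 180730.98025 = 225614.40267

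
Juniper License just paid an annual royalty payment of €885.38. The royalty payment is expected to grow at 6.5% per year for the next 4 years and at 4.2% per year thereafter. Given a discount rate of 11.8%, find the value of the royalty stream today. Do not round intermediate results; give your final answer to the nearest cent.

€13136.97

D_1 = 942.92970
D_2 = 1004.22013
D_3 = 1069.49444
D_4 = 1139.01158
Terminal value at year 4: TV = D_4×(1+g_2)/(r−g_2) = 1186.85006/0.076 = 15616.44821
P_0 = D_1/(1+r)^1 + D_2/(1+r)^2 + D_3/(1+r)^3 + D_4/(1+r)^4 + TV/(1+r)^4
    = 843.40760 + 803.42495 + 765.33772 + 729.05606 + 9995.74230 = 13136.96864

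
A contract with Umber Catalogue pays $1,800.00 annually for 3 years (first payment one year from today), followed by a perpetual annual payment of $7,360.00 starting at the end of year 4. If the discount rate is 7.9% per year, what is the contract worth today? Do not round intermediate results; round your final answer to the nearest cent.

$78810.00

PV of 3-year annuity: $1,800.00 × [1 − (1+0.079)^−3] / 0.079 = 4647.15751
Perpetuity value at year 3: $7,360.00 / 0.079 = 93164.55696
PV of perpetuity: 93164.55696 / (1+0.079)^3 = 74162.84625
Total PV = 4647.15751 + 74162.84625 = 78810.00376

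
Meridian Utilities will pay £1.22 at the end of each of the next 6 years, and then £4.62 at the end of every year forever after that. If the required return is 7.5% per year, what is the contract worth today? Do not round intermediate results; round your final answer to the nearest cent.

£45.64

PV of 6-year annuity: £1.22 × [1 − (1+0.075)^−6] / 0.075 = 5.72649
Perpetuity value at year 6: £4.62 / 0.075 = 61.60000
PV of perpetuity: 61.60000 / (1+0.075)^6 = 39.91443
Total PV = 5.72649 + 39.91443 = 45.64092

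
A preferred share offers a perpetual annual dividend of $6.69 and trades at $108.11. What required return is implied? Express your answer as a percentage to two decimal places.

P = C/r ⇒ r = C/P = $6.69/$108.11 = 0.061881

6.19%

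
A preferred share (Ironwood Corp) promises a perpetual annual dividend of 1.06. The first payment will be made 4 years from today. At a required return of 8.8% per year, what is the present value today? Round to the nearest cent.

Value at end of year 3: C / r = 1.06 / 0.088 = 12.0455
Discount to today: PV = 12.0455 / (1 + 0.088)^3 = 12.0455 / 1.287913 = 9.35

9.35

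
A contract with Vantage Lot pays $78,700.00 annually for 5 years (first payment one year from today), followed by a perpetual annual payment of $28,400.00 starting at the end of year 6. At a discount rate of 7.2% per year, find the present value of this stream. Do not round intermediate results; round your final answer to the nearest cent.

PV of 5-year annuity: $78,700.00 × [1 − (1+0.072)^−5] / 0.072 = 320964.87719
Perpetuity value at year 5: $28,400.00 / 0.072 = 394444.44444
PV of perpetuity: 394444.44444 / (1+0.072)^5 = 278619.76195
Total PV = 320964.87719 + 278619.76195 = 599584.63914

$599584.64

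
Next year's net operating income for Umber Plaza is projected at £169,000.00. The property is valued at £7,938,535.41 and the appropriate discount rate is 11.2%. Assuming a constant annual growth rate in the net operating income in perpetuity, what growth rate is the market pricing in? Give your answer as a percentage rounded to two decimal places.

P = D₁/(r−g) ⇒ g = r − D₁/P = 0.112 − £169,000.00/£7,938,535.41 = 0.090711

9.07%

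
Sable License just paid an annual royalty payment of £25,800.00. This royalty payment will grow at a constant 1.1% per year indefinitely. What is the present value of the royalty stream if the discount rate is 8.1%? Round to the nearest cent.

£372625.71

D₁ = D₀ × (1 + g) = £25,800.00 × 1.011 = £26,083.8000
Growing perpetuity: P = D₁ / (r − g) = £26,083.8000 / (0.081 − 0.011) = £372,625.71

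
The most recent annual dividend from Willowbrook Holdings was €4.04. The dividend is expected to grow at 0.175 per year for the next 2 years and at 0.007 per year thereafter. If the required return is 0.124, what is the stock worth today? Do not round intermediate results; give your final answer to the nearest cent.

D_1 = 4.74700
D_2 = 5.57773
Terminal value at year 2: TV = D_2×(1+g_2)/(r−g_2) = 5.61677/0.117 = 48.00657
P_0 = D_1/(1+r)^1 + D_2/(1+r)^2 + TV/(1+r)^2
    = 4.22331 + 4.41494 + 37.99864 = 46.63689

€46.64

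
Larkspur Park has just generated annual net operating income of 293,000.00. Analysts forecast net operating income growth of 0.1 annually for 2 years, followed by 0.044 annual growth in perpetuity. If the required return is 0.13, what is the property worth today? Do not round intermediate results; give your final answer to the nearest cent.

D_1 = 322300.00000
D_2 = 354530.00000
Terminal value at year 2: TV = D_2×(1+g_2)/(r−g_2) = 370129.32000/0.086 = 4303829.30233
P_0 = D_1/(1+r)^1 + D_2/(1+r)^2 + TV/(1+r)^2
    = 285221.23894 + 277648.99366 + 3370529.64392 = 3933399.87652

3933399.88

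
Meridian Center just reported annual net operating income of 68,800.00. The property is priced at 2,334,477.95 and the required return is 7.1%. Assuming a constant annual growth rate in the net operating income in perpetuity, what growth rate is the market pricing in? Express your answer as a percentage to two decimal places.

4.03%

P = D₀(1+g)/(r−g) ⇒ P(r−g) = D₀(1+g) ⇒ g(P+D₀) = P·r − D₀
g = (P·r − D₀)/(P + D₀) = (2,334,477.95×0.071 − 68,800.00) / (2,334,477.95 + 68,800.00) = 0.040340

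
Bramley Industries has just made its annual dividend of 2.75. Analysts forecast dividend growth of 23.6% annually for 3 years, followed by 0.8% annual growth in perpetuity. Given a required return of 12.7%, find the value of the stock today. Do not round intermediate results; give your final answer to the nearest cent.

40.68

D_1 = 3.39900
D_2 = 4.20116
D_3 = 5.19264
Terminal value at year 3: TV = D_3×(1+g_2)/(r−g_2) = 5.23418/0.119 = 43.98470
P_0 = D_1/(1+r)^1 + D_2/(1+r)^2 + D_3/(1+r)^3 + TV/(1+r)^3
    = 3.01597 + 3.30767 + 3.62757 + 30.72769 = 40.67890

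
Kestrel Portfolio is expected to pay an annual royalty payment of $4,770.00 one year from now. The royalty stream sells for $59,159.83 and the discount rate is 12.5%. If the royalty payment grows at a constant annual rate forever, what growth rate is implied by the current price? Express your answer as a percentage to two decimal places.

P = D₁/(r−g) ⇒ g = r − D₁/P = 0.125 − $4,770.00/$59,159.83 = 0.044371

4.44%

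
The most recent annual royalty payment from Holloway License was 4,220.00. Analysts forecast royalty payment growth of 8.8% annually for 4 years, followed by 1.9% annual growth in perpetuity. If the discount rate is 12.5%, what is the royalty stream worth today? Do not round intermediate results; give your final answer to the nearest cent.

D_1 = 4591.36000
D_2 = 4995.39968
D_3 = 5434.99485
D_4 = 5913.27440
Terminal value at year 4: TV = D_4×(1+g_2)/(r−g_2) = 6025.62661/0.106 = 56845.53408
P_0 = D_1/(1+r)^1 + D_2/(1+r)^2 + D_3/(1+r)^3 + D_4/(1+r)^4 + TV/(1+r)^4
    = 4081.20889 + 3946.98246 + 3817.17060 + 3691.62810 + 35488.38707 = 51025.37712

51025.38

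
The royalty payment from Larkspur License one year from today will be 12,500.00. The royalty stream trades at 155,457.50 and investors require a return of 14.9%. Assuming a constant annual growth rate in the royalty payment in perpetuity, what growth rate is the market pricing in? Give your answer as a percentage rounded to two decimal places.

6.86%

P = D₁/(r−g) ⇒ g = r − D₁/P = 0.149 − 12,500.00/155,457.50 = 0.068592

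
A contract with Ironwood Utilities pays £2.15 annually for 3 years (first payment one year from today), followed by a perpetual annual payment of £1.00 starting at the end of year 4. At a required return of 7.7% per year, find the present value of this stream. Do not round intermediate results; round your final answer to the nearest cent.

PV of 3-year annuity: £2.15 × [1 − (1+0.077)^−3] / 0.077 = 5.57089
Perpetuity value at year 3: £1.00 / 0.077 = 12.98701
PV of perpetuity: 12.98701 / (1+0.077)^3 = 10.39590
Total PV = 5.57089 + 10.39590 = 15.96679

£15.97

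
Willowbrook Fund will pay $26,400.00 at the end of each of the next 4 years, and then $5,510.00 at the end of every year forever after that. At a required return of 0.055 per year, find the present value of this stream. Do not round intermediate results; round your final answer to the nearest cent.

$173404.40

PV of 4-year annuity: $26,400.00 × [1 − (1+0.055)^−4] / 0.055 = 92535.96321
Perpetuity value at year 4: $5,510.00 / 0.055 = 100181.81818
PV of perpetuity: 100181.81818 / (1+0.055)^4 = 80868.44101
Total PV = 92535.96321 + 80868.44101 = 173404.40423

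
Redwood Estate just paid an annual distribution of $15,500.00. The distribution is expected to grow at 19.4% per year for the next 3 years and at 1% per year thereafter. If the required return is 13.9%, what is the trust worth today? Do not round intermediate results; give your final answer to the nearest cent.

D_1 = 18507.00000
D_2 = 22097.35800
D_3 = 26384.24545
Terminal value at year 3: TV = D_3×(1+g_2)/(r−g_2) = 26648.08791/0.129 = 206574.32486
P_0 = D_1/(1+r)^1 + D_2/(1+r)^2 + D_3/(1+r)^3 + TV/(1+r)^3
    = 16248.46356 + 17033.06892 + 17855.56127 + 139799.35568 = 190936.44943

$190936.45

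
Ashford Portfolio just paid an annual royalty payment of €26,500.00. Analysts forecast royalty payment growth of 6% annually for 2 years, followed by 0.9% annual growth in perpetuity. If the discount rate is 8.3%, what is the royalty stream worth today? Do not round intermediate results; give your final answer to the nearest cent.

D_1 = 28090.00000
D_2 = 29775.40000
Terminal value at year 2: TV = D_2×(1+g_2)/(r−g_2) = 30043.37860/0.074 = 405991.60270
P_0 = D_1/(1+r)^1 + D_2/(1+r)^2 + TV/(1+r)^2
    = 25937.21145 + 25386.37501 + 346146.65386 = 397470.24032

€397470.24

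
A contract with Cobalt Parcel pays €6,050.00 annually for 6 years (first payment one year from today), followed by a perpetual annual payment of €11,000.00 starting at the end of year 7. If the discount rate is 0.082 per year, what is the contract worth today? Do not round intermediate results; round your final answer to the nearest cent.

PV of 6-year annuity: €6,050.00 × [1 − (1+0.082)^−6] / 0.082 = 27799.53592
Perpetuity value at year 6: €11,000.00 / 0.082 = 134146.34146
PV of perpetuity: 134146.34146 / (1+0.082)^6 = 83601.73070
Total PV = 27799.53592 + 83601.73070 = 111401.26662

€111401.27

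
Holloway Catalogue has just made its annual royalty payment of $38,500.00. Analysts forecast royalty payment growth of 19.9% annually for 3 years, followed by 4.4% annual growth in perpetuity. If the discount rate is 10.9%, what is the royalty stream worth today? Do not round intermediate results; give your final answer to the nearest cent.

$916748.69

D_1 = 46161.50000
D_2 = 55347.63850
D_3 = 66361.81856
Terminal value at year 3: TV = D_3×(1+g_2)/(r−g_2) = 69281.73858/0.065 = 1065872.90120
P_0 = D_1/(1+r)^1 + D_2/(1+r)^2 + D_3/(1+r)^3 + TV/(1+r)^3
    = 41624.43643 + 45002.43398 + 48654.57019 + 781467.25037 = 916748.69096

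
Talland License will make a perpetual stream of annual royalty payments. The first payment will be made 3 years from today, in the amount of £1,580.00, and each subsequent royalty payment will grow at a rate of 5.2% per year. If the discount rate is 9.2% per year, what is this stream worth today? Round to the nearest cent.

Value at end of year 2: C₁ / (r − g) = £1,580.00 / (0.092 − 0.052) = £39,500.0000
Discount to today: PV = £39,500.0000 / (1 + 0.092)^2 = £39,500.0000 / 1.192464 = £33,124.69

£33124.69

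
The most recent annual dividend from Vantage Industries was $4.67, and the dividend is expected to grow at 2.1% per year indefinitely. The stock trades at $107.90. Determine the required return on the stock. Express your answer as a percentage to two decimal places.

6.52%

D₁ = $4.67 × 1.021 = $4.7681
P = D₁/(r − g) ⇒ r = D₁/P + g = $4.7681/$107.90 + 0.021 = 0.044190 + 0.021 = 0.065190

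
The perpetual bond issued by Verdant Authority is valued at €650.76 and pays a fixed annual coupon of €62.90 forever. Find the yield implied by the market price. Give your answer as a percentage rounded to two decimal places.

9.67%

P = C/r ⇒ r = C/P = €62.90/€650.76 = 0.096656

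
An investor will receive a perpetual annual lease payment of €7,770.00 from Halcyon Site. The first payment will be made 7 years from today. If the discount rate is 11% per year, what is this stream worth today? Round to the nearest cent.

Value at end of year 6: C / r = €7,770.00 / 0.11 = €70,636.3636
Discount to today: PV = €70,636.3636 / (1 + 0.11)^6 = €70,636.3636 / 1.870415 = €37,765.08

€37765.08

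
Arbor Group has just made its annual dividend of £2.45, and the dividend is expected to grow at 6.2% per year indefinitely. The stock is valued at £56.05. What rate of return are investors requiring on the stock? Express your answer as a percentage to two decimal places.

D₁ = £2.45 × 1.062 = £2.6019
P = D₁/(r − g) ⇒ r = D₁/P + g = £2.6019/£56.05 + 0.062 = 0.046421 + 0.062 = 0.108421

10.84%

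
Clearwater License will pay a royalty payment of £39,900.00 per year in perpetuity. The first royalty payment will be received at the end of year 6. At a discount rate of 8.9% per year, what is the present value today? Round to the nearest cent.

Value at end of year 5: C / r = £39,900.00 / 0.089 = £448,314.6067
Discount to today: PV = £448,314.6067 / (1 + 0.089)^5 = £448,314.6067 / 1.531579 = £292,714.00

£292714.00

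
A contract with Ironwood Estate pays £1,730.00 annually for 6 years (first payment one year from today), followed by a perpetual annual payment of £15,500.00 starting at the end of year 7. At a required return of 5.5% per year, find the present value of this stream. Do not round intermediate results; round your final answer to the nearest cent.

£213029.73

PV of 6-year annuity: £1,730.00 × [1 − (1+0.055)^−6] / 0.055 = 8642.26743
Perpetuity value at year 6: £15,500.00 / 0.055 = 281818.18182
PV of perpetuity: 281818.18182 / (1+0.055)^6 = 204387.46203
Total PV = 8642.26743 + 204387.46203 = 213029.72947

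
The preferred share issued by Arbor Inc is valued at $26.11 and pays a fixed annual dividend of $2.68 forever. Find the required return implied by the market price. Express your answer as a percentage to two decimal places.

10.26%

P = C/r ⇒ r = C/P = $2.68/$26.11 = 0.102643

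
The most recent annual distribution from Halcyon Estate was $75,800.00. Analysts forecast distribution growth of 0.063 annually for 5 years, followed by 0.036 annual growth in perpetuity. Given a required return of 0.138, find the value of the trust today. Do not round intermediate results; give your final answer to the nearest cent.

$857833.23

D_1 = 80575.40000
D_2 = 85651.65020
D_3 = 91047.70416
D_4 = 96783.70952
D_5 = 102881.08322
Terminal value at year 5: TV = D_5×(1+g_2)/(r−g_2) = 106584.80222/0.102 = 1044949.04138
P_0 = D_1/(1+r)^1 + D_2/(1+r)^2 + D_3/(1+r)^3 + D_4/(1+r)^4 + D_5/(1+r)^5 + TV/(1+r)^5
    = 70804.39367 + 66138.02326 + 61779.19045 + 57707.62693 + 53904.40020 + 547499.59418 = 857833.22869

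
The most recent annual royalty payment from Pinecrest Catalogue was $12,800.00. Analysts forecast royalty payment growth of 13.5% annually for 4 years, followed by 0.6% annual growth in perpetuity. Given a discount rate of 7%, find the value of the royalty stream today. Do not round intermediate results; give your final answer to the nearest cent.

$314190.36

D_1 = 14528.00000
D_2 = 16489.28000
D_3 = 18715.33280
D_4 = 21241.90273
Terminal value at year 4: TV = D_4×(1+g_2)/(r−g_2) = 21369.35414/0.064 = 333896.15851
P_0 = D_1/(1+r)^1 + D_2/(1+r)^2 + D_3/(1+r)^3 + D_4/(1+r)^4 + TV/(1+r)^4
    = 13577.57009 + 14402.37575 + 15277.28643 + 16205.34589 + 254727.78065 = 314190.35881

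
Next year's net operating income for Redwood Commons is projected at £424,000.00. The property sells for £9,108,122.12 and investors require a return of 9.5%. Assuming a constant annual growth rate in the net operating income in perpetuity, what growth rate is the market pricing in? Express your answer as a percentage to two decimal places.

4.84%

P = D₁/(r−g) ⇒ g = r − D₁/P = 0.095 − £424,000.00/£9,108,122.12 = 0.048448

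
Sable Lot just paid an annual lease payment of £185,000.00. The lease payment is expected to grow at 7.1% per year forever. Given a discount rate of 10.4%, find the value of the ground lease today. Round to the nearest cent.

D₁ = D₀ × (1 + g) = £185,000.00 × 1.071 = £198,135.0000
Growing perpetuity: P = D₁ / (r − g) = £198,135.0000 / (0.104 − 0.071) = £6,004,090.91

£6004090.91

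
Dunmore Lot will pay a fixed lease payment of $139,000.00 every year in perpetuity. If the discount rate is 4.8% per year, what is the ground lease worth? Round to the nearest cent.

$2895833.33

Level perpetuity: PV = C / r = $139,000.00 / 0.048 = $2,895,833.33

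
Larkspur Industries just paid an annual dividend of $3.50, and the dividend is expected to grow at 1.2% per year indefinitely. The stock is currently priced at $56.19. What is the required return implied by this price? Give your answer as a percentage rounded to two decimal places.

D₁ = $3.50 × 1.012 = $3.5420
P = D₁/(r − g) ⇒ r = D₁/P + g = $3.5420/$56.19 + 0.012 = 0.063036 + 0.012 = 0.075036

7.50%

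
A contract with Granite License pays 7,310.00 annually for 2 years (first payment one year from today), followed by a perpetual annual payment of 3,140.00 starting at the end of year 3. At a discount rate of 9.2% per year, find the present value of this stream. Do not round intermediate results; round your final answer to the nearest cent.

PV of 2-year annuity: 7,310.00 × [1 − (1+0.092)^−2] / 0.092 = 12824.30329
Perpetuity value at year 2: 3,140.00 / 0.092 = 34130.43478
PV of perpetuity: 34130.43478 / (1+0.092)^2 = 28621.77372
Total PV = 12824.30329 + 28621.77372 = 41446.07702

41446.08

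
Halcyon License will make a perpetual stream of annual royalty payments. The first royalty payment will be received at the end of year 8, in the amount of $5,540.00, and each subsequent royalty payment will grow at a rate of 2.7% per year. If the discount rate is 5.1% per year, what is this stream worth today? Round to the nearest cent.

$162959.44

Value at end of year 7: C₁ / (r − g) = $5,540.00 / (0.051 − 0.027) = $230,833.3333
Discount to today: PV = $230,833.3333 / (1 + 0.051)^7 = $230,833.3333 / 1.416508 = $162,959.44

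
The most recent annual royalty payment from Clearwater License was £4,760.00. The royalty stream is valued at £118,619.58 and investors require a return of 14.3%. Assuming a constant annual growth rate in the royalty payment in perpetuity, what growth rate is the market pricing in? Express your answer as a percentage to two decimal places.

9.89%

P = D₀(1+g)/(r−g) ⇒ P(r−g) = D₀(1+g) ⇒ g(P+D₀) = P·r − D₀
g = (P·r − D₀)/(P + D₀) = (£118,619.58×0.143 − £4,760.00) / (£118,619.58 + £4,760.00) = 0.098903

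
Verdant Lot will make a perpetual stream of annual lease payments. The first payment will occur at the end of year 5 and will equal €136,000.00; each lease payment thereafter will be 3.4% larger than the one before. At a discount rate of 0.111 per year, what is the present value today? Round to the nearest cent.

€1159289.62

Value at end of year 4: C₁ / (r − g) = €136,000.00 / (0.111 − 0.034) = €1,766,233.7662
Discount to today: PV = €1,766,233.7662 / (1 + 0.111)^4 = €1,766,233.7662 / 1.523548 = €1,159,289.62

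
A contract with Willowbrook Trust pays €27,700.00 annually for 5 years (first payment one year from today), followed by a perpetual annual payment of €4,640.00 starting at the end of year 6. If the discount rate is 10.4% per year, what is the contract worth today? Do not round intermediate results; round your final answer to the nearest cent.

€131144.94

PV of 5-year annuity: €27,700.00 × [1 − (1+0.104)^−5] / 0.104 = 103940.53048
Perpetuity value at year 5: €4,640.00 / 0.104 = 44615.38462
PV of perpetuity: 44615.38462 / (1+0.104)^5 = 27204.40767
Total PV = 103940.53048 + 27204.40767 = 131144.93815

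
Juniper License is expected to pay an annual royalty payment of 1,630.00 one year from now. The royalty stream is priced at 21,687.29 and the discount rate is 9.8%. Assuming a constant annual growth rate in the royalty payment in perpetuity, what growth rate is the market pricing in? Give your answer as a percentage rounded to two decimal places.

P = D₁/(r−g) ⇒ g = r − D₁/P = 0.098 − 1,630.00/21,687.29 = 0.022841

2.28%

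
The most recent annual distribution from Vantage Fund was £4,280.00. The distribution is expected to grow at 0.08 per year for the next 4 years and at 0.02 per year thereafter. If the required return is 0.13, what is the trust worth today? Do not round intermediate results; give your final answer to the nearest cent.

D_1 = 4622.40000
D_2 = 4992.19200
D_3 = 5391.56736
D_4 = 5822.89275
Terminal value at year 4: TV = D_4×(1+g_2)/(r−g_2) = 5939.35060/0.11 = 53994.09640
P_0 = D_1/(1+r)^1 + D_2/(1+r)^2 + D_3/(1+r)^3 + D_4/(1+r)^4 + TV/(1+r)^4
    = 4090.61947 + 3909.61861 + 3736.62663 + 3571.28917 + 33115.59050 = 48423.74439

£48423.74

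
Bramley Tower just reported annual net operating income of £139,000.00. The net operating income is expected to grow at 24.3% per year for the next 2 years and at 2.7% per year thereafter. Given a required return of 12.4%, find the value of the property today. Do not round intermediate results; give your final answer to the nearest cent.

£2123502.04

D_1 = 172777.00000
D_2 = 214761.81100
Terminal value at year 2: TV = D_2×(1+g_2)/(r−g_2) = 220560.37990/0.097 = 2273818.34945
P_0 = D_1/(1+r)^1 + D_2/(1+r)^2 + TV/(1+r)^2
    = 153716.19217 + 169990.41536 + 1799795.42864 = 2123502.03617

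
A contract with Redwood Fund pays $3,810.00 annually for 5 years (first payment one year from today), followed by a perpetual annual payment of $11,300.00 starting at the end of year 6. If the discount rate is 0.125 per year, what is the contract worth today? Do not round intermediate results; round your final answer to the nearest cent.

PV of 5-year annuity: $3,810.00 × [1 − (1+0.125)^−5] / 0.125 = 13565.76538
Perpetuity value at year 5: $11,300.00 / 0.125 = 90400.00000
PV of perpetuity: 90400.00000 / (1+0.125)^5 = 50165.57774
Total PV = 13565.76538 + 50165.57774 = 63731.34312

$63731.34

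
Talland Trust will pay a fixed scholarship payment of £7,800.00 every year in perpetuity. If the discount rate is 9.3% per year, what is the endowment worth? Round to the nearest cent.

£83870.97

Level perpetuity: PV = C / r = £7,800.00 / 0.093 = £83,870.97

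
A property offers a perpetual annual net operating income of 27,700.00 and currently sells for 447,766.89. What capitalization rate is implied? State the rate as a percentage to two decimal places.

P = C/r ⇒ r = C/P = 27,700.00/447,766.89 = 0.061863

6.19%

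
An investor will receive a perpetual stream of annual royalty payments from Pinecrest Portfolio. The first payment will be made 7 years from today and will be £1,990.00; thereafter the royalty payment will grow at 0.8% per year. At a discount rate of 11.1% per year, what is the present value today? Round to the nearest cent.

Value at end of year 6: C₁ / (r − g) = £1,990.00 / (0.111 − 0.008) = £19,320.3883
Discount to today: PV = £19,320.3883 / (1 + 0.111)^6 = £19,320.3883 / 1.880548 = £10,273.81

£10273.81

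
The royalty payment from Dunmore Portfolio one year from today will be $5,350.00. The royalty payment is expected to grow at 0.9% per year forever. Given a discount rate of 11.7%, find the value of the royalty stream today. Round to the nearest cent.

Growing perpetuity: P = D₁ / (r − g) = $5,350.0000 / (0.117 − 0.009) = $49,537.04

$49537.04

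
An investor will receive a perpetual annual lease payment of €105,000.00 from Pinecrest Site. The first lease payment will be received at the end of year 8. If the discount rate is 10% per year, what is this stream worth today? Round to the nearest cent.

€538816.02

Value at end of year 7: C / r = €105,000.00 / 0.1 = €1,050,000.0000
Discount to today: PV = €1,050,000.0000 / (1 + 0.1)^7 = €1,050,000.0000 / 1.948717 = €538,816.02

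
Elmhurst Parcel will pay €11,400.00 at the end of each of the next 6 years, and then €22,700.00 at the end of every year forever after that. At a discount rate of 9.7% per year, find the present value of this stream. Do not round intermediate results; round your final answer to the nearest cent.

PV of 6-year annuity: €11,400.00 × [1 − (1+0.097)^−6] / 0.097 = 50089.53257
Perpetuity value at year 6: €22,700.00 / 0.097 = 234020.61856
PV of perpetuity: 234020.61856 / (1+0.097)^6 = 134280.93528
Total PV = 50089.53257 + 134280.93528 = 184370.46785

€184370.47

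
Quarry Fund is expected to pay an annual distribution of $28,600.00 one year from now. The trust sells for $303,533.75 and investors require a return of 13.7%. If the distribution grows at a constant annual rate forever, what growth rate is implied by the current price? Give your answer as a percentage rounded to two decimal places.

4.28%

P = D₁/(r−g) ⇒ g = r − D₁/P = 0.137 − $28,600.00/$303,533.75 = 0.042777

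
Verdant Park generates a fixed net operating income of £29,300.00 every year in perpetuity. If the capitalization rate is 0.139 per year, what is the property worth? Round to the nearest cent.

£210791.37

Level perpetuity: PV = C / r = £29,300.00 / 0.139 = £210,791.37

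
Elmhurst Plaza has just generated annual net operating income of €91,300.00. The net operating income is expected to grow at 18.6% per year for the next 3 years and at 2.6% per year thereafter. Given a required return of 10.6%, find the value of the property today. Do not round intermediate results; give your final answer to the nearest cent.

D_1 = 108281.80000
D_2 = 128422.21480
D_3 = 152308.74675
Terminal value at year 3: TV = D_3×(1+g_2)/(r−g_2) = 156268.77417/0.08 = 1953359.67710
P_0 = D_1/(1+r)^1 + D_2/(1+r)^2 + D_3/(1+r)^3 + TV/(1+r)^3
    = 97903.97830 + 104985.64038 + 112579.53842 + 1443832.58026 = 1759301.73737

€1759301.74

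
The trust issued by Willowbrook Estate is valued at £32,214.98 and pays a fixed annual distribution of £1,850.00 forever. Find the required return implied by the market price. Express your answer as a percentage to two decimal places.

5.74%

P = C/r ⇒ r = C/P = £1,850.00/£32,214.98 = 0.057427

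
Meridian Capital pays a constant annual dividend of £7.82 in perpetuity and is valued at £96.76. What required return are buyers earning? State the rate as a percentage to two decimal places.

8.08%

P = C/r ⇒ r = C/P = £7.82/£96.76 = 0.080819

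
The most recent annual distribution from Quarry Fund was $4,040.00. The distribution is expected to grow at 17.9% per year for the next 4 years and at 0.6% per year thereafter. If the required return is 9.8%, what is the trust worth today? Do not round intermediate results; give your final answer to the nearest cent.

$78095.36

D_1 = 4763.16000
D_2 = 5615.76564
D_3 = 6620.98769
D_4 = 7806.14449
Terminal value at year 4: TV = D_4×(1+g_2)/(r−g_2) = 7852.98135/0.092 = 85358.49297
P_0 = D_1/(1+r)^1 + D_2/(1+r)^2 + D_3/(1+r)^3 + D_4/(1+r)^4 + TV/(1+r)^4
    = 4338.03279 + 4658.05160 + 5001.67836 + 5370.65463 + 58726.94083 = 78095.35820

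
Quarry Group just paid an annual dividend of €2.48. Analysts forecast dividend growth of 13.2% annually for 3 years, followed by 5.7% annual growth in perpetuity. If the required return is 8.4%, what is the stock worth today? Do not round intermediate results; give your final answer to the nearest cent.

D_1 = 2.80736
D_2 = 3.17793
D_3 = 3.59742
Terminal value at year 3: TV = D_3×(1+g_2)/(r−g_2) = 3.80247/0.027 = 140.83227
P_0 = D_1/(1+r)^1 + D_2/(1+r)^2 + D_3/(1+r)^3 + TV/(1+r)^3
    = 2.58982 + 2.70449 + 2.82425 + 110.56415 = 118.68271

€118.68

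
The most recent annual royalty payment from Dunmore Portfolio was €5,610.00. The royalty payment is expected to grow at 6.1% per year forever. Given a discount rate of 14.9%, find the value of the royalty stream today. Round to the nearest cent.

€67638.75

D₁ = D₀ × (1 + g) = €5,610.00 × 1.061 = €5,952.2100
Growing perpetuity: P = D₁ / (r − g) = €5,952.2100 / (0.149 − 0.061) = €67,638.75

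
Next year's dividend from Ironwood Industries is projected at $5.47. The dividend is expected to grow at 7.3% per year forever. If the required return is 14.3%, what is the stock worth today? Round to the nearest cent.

Growing perpetuity: P = D₁ / (r − g) = $5.4700 / (0.143 − 0.073) = $78.14

$78.14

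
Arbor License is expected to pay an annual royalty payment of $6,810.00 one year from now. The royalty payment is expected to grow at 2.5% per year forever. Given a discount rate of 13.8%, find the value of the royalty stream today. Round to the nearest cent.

$60265.49

Growing perpetuity: P = D₁ / (r − g) = $6,810.0000 / (0.138 − 0.025) = $60,265.49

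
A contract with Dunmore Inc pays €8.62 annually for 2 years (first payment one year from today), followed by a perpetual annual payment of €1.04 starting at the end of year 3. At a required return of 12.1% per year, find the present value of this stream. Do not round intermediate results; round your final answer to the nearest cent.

PV of 2-year annuity: €8.62 × [1 − (1+0.121)^−2] / 0.121 = 14.54912
Perpetuity value at year 2: €1.04 / 0.121 = 8.59504
PV of perpetuity: 8.59504 / (1+0.121)^2 = 6.83970
Total PV = 14.54912 + 6.83970 = 21.38881

€21.39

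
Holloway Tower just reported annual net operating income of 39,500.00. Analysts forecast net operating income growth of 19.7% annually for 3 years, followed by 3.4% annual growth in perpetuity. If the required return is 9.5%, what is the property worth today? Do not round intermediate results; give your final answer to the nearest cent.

D_1 = 47281.50000
D_2 = 56595.95550
D_3 = 67745.35873
Terminal value at year 3: TV = D_3×(1+g_2)/(r−g_2) = 70048.70093/0.061 = 1148339.35952
P_0 = D_1/(1+r)^1 + D_2/(1+r)^2 + D_3/(1+r)^3 + TV/(1+r)^3
    = 43179.45205 + 47201.64759 + 51598.51339 + 874637.09585 = 1016616.70888

1016616.71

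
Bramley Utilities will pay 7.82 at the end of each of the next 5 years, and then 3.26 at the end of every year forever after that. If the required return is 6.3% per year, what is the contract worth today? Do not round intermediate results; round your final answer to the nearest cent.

PV of 5-year annuity: 7.82 × [1 − (1+0.063)^−5] / 0.063 = 32.67358
Perpetuity value at year 5: 3.26 / 0.063 = 51.74603
PV of perpetuity: 51.74603 / (1+0.063)^5 = 38.12508
Total PV = 32.67358 + 38.12508 = 70.79866

70.80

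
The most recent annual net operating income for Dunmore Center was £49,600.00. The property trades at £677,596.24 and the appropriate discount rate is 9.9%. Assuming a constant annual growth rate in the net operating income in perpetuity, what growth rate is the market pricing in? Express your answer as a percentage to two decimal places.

2.40%

P = D₀(1+g)/(r−g) ⇒ P(r−g) = D₀(1+g) ⇒ g(P+D₀) = P·r − D₀
g = (P·r − D₀)/(P + D₀) = (£677,596.24×0.099 − £49,600.00) / (£677,596.24 + £49,600.00) = 0.024040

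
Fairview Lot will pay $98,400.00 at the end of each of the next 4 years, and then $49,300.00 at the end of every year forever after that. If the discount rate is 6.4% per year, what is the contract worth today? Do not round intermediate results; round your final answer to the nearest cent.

$938902.35

PV of 4-year annuity: $98,400.00 × [1 − (1+0.064)^−4] / 0.064 = 337866.42377
Perpetuity value at year 4: $49,300.00 / 0.064 = 770312.50000
PV of perpetuity: 770312.50000 / (1+0.064)^4 = 601035.92793
Total PV = 337866.42377 + 601035.92793 = 938902.35170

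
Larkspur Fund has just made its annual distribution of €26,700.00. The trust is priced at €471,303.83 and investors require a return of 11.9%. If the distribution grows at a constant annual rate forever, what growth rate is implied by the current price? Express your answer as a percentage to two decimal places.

P = D₀(1+g)/(r−g) ⇒ P(r−g) = D₀(1+g) ⇒ g(P+D₀) = P·r − D₀
g = (P·r − D₀)/(P + D₀) = (€471,303.83×0.119 − €26,700.00) / (€471,303.83 + €26,700.00) = 0.059006

5.90%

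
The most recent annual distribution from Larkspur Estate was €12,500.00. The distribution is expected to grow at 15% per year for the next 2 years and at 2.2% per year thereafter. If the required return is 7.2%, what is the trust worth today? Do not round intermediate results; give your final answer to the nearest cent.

D_1 = 14375.00000
D_2 = 16531.25000
Terminal value at year 2: TV = D_2×(1+g_2)/(r−g_2) = 16894.93750/0.05 = 337898.75000
P_0 = D_1/(1+r)^1 + D_2/(1+r)^2 + TV/(1+r)^2
    = 13409.51493 + 14385.20724 + 294033.63604 = 321828.35821

€321828.36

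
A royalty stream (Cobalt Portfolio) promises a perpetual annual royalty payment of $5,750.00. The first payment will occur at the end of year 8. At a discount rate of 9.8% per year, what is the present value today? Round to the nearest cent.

Value at end of year 7: C / r = $5,750.00 / 0.098 = $58,673.4694
Discount to today: PV = $58,673.4694 / (1 + 0.098)^7 = $58,673.4694 / 1.924050 = $30,494.77

$30494.77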